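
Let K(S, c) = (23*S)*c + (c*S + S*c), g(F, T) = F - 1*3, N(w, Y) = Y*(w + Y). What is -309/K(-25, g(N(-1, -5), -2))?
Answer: 103/5625 ≈ 0.018311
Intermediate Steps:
N(w, Y) = Y*(Y + w)
g(F, T) = -3 + F (g(F, T) = F - 3 = -3 + F)
K(S, c) = 25*S*c (K(S, c) = 23*S*c + (S*c + S*c) = 23*S*c + 2*S*c = 25*S*c)
-309/K(-25, g(N(-1, -5), -2)) = -309*(-1/(625*(-3 - 5*(-5 - 1)))) = -309*(-1/(625*(-3 - 5*(-6)))) = -309*(-1/(625*(-3 + 30))) = -309/(25*(-25)*27) = -309/(-16875) = -309*(-1/16875) = 103/5625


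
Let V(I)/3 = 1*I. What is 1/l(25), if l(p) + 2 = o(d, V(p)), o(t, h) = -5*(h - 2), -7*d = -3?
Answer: -1/367 ≈ -0.0027248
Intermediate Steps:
d = 3/7 (d = -1/7*(-3) = 3/7 ≈ 0.42857)
V(I) = 3*I (V(I) = 3*(1*I) = 3*I)
o(t, h) = 10 - 5*h (o(t, h) = -5*(-2 + h) = 10 - 5*h)
l(p) = 8 - 15*p (l(p) = -2 + (10 - 15*p) = 8 - 15*p)
1/l(25) = 1/(8 - 15*25) = 1/(8 - 375) = 1/(-367) = -1/367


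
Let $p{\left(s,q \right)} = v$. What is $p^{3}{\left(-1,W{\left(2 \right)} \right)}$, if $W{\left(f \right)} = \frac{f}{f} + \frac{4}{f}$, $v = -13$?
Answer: $-2197$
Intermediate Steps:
$W{\left(f \right)} = 1 + \frac{4}{f}$
$p{\left(s,q \right)} = -13$
$p^{3}{\left(-1,W{\left(2 \right)} \right)} = \left(-13\right)^{3} = -2197$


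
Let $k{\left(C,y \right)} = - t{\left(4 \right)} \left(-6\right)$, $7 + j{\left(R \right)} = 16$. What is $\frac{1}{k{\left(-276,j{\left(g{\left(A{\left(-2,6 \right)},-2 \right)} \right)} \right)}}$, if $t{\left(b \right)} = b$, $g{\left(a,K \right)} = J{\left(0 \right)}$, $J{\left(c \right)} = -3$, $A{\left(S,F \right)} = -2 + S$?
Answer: $\frac{1}{24} \approx 0.041667$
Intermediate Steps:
$g{\left(a,K \right)} = -3$
$j{\left(R \right)} = 9$ ($j{\left(R \right)} = -7 + 16 = 9$)
$k{\left(C,y \right)} = 24$ ($k{\left(C,y \right)} = \left(-1\right) 4 \left(-6\right) = \left(-4\right) \left(-6\right) = 24$)
$\frac{1}{k{\left(-276,j{\left(g{\left(A{\left(-2,6 \right)},-2 \right)} \right)} \right)}} = \frac{1}{24}$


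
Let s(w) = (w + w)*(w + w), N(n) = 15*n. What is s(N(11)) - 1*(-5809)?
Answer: 114709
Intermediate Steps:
s(w) = 4*w**2 (s(w) = (2*w)*(2*w) = 4*w**2)
s(N(11)) - 1*(-5809) = 4*(15*11)**2 - 1*(-5809) = 4*165**2 + 5809 = 4*27225 + 5809 = 108900 + 5809 = 114709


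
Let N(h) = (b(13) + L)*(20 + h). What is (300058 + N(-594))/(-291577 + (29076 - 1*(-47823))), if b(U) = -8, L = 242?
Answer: -82871/107339 ≈ -0.77205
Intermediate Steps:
N(h) = 4680 + 234*h (N(h) = (-8 + 242)*(20 + h) = 234*(20 + h) = 4680 + 234*h)
(300058 + N(-594))/(-291577 + (29076 - 1*(-47823))) = (300058 + (4680 + 234*(-594)))/(-291577 + (29076 - 1*(-47823))) = (300058 + (4680 - 138996))/(-291577 + (29076 + 47823)) = (300058 - 134316)/(-291577 + 76899) = 165742/(-214678) = 165742*(-1/214678) = -82871/107339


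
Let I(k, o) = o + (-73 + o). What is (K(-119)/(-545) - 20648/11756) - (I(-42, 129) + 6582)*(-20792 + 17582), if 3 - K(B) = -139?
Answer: 34793431002222/1601755 ≈ 2.1722e+7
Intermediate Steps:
K(B) = 142 (K(B) = 3 - 1*(-139) = 3 + 139 = 142)
I(k, o) = -73 + 2*o
(K(-119)/(-545) - 20648/11756) - (I(-42, 129) + 6582)*(-20792 + 17582) = (142/(-545) - 20648/11756) - ((-73 + 2*129) + 6582)*(-20792 + 17582) = (142*(-1/545) - 20648*1/11756) - ((-73 + 258) + 6582)*(-3210) = (-142/545 - 5162/2939) - (185 + 6582)*(-3210) = -3230628/1601755 - 6767*(-3210) = -3230628/1601755 - 1*(-21722070) = -3230628/1601755 + 21722070 = 34793431002222/1601755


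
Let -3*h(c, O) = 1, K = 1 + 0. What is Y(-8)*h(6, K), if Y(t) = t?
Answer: 8/3 ≈ 2.6667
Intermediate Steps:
K = 1
h(c, O) = -1/3 (h(c, O) = -1/3*1 = -1/3)
Y(-8)*h(6, K) = -8*(-1/3) = 8/3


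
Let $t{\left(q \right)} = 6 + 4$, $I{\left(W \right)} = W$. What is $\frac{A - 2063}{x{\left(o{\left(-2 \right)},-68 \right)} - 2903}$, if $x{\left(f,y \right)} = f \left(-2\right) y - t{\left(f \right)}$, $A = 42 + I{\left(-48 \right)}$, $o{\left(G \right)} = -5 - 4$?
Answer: $\frac{2069}{4137} \approx 0.50012$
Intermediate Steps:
$o{\left(G \right)} = -9$
$A = -6$ ($A = 42 - 48 = -6$)
$t{\left(q \right)} = 10$
$x{\left(f,y \right)} = -10 - 2 f y$ ($x{\left(f,y \right)} = f \left(-2\right) y - 10 = - 2 f y - 10 = -10 - 2 f y$)
$\frac{A - 2063}{x{\left(o{\left(-2 \right)},-68 \right)} - 2903} = \frac{-6 - 2063}{\left(-10 - \left(-18\right) \left(-68\right)\right) - 2903} = - \frac{2069}{\left(-10 - 1224\right) - 2903} = - \frac{2069}{-1234 - 2903} = - \frac{2069}{-4137} = \left(-2069\right) \left(- \frac{1}{4137}\right) = \frac{2069}{4137}$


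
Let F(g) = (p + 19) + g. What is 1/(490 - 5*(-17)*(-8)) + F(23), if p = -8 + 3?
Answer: 7029/190 ≈ 36.995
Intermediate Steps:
p = -5
F(g) = 14 + g (F(g) = (-5 + 19) + g = 14 + g)
1/(490 - 5*(-17)*(-8)) + F(23) = 1/(490 - 5*(-17)*(-8)) + (14 + 23) = 1/(490 + 85*(-8)) + 37 = 1/(490 - 680) + 37 = 1/(-190) + 37 = -1/190 + 37 = 7029/190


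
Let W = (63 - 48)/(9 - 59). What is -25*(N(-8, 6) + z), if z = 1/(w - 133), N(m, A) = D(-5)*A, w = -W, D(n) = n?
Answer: 995500/1327 ≈ 750.19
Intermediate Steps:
W = -3/10 (W = 15/(-50) = 15*(-1/50) = -3/10 ≈ -0.30000)
w = 3/10 (w = -1*(-3/10) = 3/10 ≈ 0.30000)
N(m, A) = -5*A
z = -10/1327 (z = 1/(3/10 - 133) = 1/(-1327/10) = -10/1327 ≈ -0.0075358)
-25*(N(-8, 6) + z) = -25*(-5*6 - 10/1327) = -25*(-30 - 10/1327) = -25*(-39820/1327) = 995500/1327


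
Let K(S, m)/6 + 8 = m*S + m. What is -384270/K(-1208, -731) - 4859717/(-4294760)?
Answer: 4012714142353/3789305400840 ≈ 1.0590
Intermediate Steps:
K(S, m) = -48 + 6*m + 6*S*m (K(S, m) = -48 + 6*(m*S + m) = -48 + 6*(S*m + m) = -48 + 6*(m + S*m) = -48 + (6*m + 6*S*m) = -48 + 6*m + 6*S*m)
-384270/K(-1208, -731) - 4859717/(-4294760) = -384270/(-48 + 6*(-731) + 6*(-1208)*(-731)) - 4859717/(-4294760) = -384270/(-48 - 4386 + 5298288) - 4859717*(-1/4294760) = -384270/5293854 + 4859717/4294760 = -384270*1/5293854 + 4859717/4294760 = -64045/882309 + 4859717/4294760 = 4012714142353/3789305400840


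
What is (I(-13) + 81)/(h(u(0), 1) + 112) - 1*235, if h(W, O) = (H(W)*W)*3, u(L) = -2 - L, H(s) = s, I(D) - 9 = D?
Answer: -29063/124 ≈ -234.38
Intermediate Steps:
I(D) = 9 + D
h(W, O) = 3*W**2 (h(W, O) = (W*W)*3 = W**2*3 = 3*W**2)
(I(-13) + 81)/(h(u(0), 1) + 112) - 1*235 = ((9 - 13) + 81)/(3*(-2 - 1*0)**2 + 112) - 1*235 = (-4 + 81)/(3*(-2 + 0)**2 + 112) - 235 = 77/(3*(-2)**2 + 112) - 235 = 77/(3*4 + 112) - 235 = 77/(12 + 112) - 235 = 77/124 - 235 = -29063/124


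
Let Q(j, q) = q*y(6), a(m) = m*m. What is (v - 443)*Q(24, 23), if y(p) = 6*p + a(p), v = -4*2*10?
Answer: -866088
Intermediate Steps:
v = -80 (v = -8*10 = -80)
a(m) = m²
y(p) = p² + 6*p (y(p) = 6*p + p² = p² + 6*p)
Q(j, q) = 72*q (Q(j, q) = q*(6*(6 + 6)) = q*(6*12) = q*72 = 72*q)
(v - 443)*Q(24, 23) = (-80 - 443)*(72*23) = -523*1656 = -866088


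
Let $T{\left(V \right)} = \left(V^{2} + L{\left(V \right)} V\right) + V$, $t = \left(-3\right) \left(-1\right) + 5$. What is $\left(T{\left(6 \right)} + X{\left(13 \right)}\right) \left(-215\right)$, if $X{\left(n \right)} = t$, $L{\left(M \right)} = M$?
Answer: $-18490$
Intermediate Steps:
$t = 8$ ($t = 3 + 5 = 8$)
$X{\left(n \right)} = 8$
$T{\left(V \right)} = V + 2 V^{2}$ ($T{\left(V \right)} = \left(V^{2} + V V\right) + V = \left(V^{2} + V^{2}\right) + V = 2 V^{2} + V = V + 2 V^{2}$)
$\left(T{\left(6 \right)} + X{\left(13 \right)}\right) \left(-215\right) = \left(6 \left(1 + 2 \cdot 6\right) + 8\right) \left(-215\right) = \left(6 \left(1 + 12\right) + 8\right) \left(-215\right) = \left(6 \cdot 13 + 8\right) \left(-215\right) = \left(78 + 8\right) \left(-215\right) = 86 \left(-215\right) = -18490$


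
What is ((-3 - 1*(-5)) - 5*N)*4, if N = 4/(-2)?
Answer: 48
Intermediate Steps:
N = -2 (N = 4*(-½) = -2)
((-3 - 1*(-5)) - 5*N)*4 = ((-3 - 1*(-5)) - 5*(-2))*4 = ((-3 + 5) + 10)*4 = (2 + 10)*4 = 12*4 = 48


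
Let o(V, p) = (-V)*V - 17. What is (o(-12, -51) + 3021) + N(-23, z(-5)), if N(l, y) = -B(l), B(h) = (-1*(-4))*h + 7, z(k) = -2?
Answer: 2945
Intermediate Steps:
B(h) = 7 + 4*h (B(h) = 4*h + 7 = 7 + 4*h)
N(l, y) = -7 - 4*l (N(l, y) = -(7 + 4*l) = -7 - 4*l)
o(V, p) = -17 - V² (o(V, p) = -V² - 17 = -17 - V²)
(o(-12, -51) + 3021) + N(-23, z(-5)) = ((-17 - 1*(-12)²) + 3021) + (-7 - 4*(-23)) = ((-17 - 1*144) + 3021) + (-7 + 92) = ((-17 - 144) + 3021) + 85 = (-161 + 3021) + 85 = 2860 + 85 = 2945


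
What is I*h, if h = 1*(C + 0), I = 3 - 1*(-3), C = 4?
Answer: 24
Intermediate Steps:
I = 6 (I = 3 + 3 = 6)
h = 4 (h = 1*(4 + 0) = 1*4 = 4)
I*h = 6*4 = 24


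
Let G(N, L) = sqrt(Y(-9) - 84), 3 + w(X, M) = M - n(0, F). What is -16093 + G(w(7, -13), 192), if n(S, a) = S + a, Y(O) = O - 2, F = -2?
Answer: -16093 + I*sqrt(95) ≈ -16093.0 + 9.7468*I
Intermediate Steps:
Y(O) = -2 + O
w(X, M) = -1 + M (w(X, M) = -3 + (M - (0 - 2)) = -3 + (M - 1*(-2)) = -3 + (M + 2) = -3 + (2 + M) = -1 + M)
G(N, L) = I*sqrt(95) (G(N, L) = sqrt((-2 - 9) - 84) = sqrt(-11 - 84) = sqrt(-95) = I*sqrt(95))
-16093 + G(w(7, -13), 192) = -16093 + I*sqrt(95)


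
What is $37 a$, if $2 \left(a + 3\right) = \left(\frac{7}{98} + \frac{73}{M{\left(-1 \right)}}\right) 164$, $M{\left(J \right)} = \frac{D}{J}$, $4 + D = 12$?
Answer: $- \frac{772227}{28} \approx -27580.0$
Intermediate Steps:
$D = 8$ ($D = -4 + 12 = 8$)
$M{\left(J \right)} = \frac{8}{J}$
$a = - \frac{20871}{28}$ ($a = -3 + \frac{\left(\frac{7}{98} + \frac{73}{8 \frac{1}{-1}}\right) 164}{2} = -3 + \frac{\left(7 \cdot \frac{1}{98} + \frac{73}{8 \left(-1\right)}\right) 164}{2} = -3 + \frac{\left(\frac{1}{14} + \frac{73}{-8}\right) 164}{2} = -3 + \frac{\left(\frac{1}{14} + 73 \left(- \frac{1}{8}\right)\right) 164}{2} = -3 + \frac{\left(\frac{1}{14} - \frac{73}{8}\right) 164}{2} = -3 + \frac{\left(- \frac{507}{56}\right) 164}{2} = -3 + \frac{1}{2} \left(- \frac{20787}{14}\right) = -3 - \frac{20787}{28} = - \frac{20871}{28} \approx -745.39$)
$37 a = 37 \left(- \frac{20871}{28}\right) = - \frac{772227}{28}$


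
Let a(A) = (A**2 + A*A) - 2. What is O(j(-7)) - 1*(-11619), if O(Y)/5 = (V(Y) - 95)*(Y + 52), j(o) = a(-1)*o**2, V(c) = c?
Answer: -13081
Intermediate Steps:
a(A) = -2 + 2*A**2 (a(A) = (A**2 + A**2) - 2 = 2*A**2 - 2 = -2 + 2*A**2)
j(o) = 0 (j(o) = (-2 + 2*(-1)**2)*o**2 = (-2 + 2*1)*o**2 = (-2 + 2)*o**2 = 0*o**2 = 0)
O(Y) = 5*(-95 + Y)*(52 + Y) (O(Y) = 5*((Y - 95)*(Y + 52)) = 5*((-95 + Y)*(52 + Y)) = 5*(-95 + Y)*(52 + Y))
O(j(-7)) - 1*(-11619) = (-24700 - 215*0 + 5*0**2) - 1*(-11619) = (-24700 + 0 + 5*0) + 11619 = (-24700 + 0 + 0) + 11619 = -24700 + 11619 = -13081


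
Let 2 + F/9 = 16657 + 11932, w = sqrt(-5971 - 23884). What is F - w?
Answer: 257283 - I*sqrt(29855) ≈ 2.5728e+5 - 172.79*I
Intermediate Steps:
w = I*sqrt(29855) (w = sqrt(-29855) = I*sqrt(29855) ≈ 172.79*I)
F = 257283 (F = -18 + 9*(16657 + 11932) = -18 + 9*28589 = -18 + 257301 = 257283)
F - w = 257283 - I*sqrt(29855)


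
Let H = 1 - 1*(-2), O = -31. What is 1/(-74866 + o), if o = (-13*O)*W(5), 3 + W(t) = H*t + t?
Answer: -1/68015 ≈ -1.4703e-5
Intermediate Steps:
H = 3 (H = 1 + 2 = 3)
W(t) = -3 + 4*t (W(t) = -3 + (3*t + t) = -3 + 4*t)
o = 6851 (o = (-13*(-31))*(-3 + 4*5) = 403*(-3 + 20) = 403*17 = 6851)
1/(-74866 + o) = 1/(-74866 + 6851) = 1/(-68015) = -1/68015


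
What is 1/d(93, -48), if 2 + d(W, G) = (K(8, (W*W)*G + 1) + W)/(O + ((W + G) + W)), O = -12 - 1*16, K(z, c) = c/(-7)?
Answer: 385/207131 ≈ 0.0018587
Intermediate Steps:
K(z, c) = -c/7 (K(z, c) = c*(-1/7) = -c/7)
O = -28 (O = -12 - 16 = -28)
d(W, G) = -2 + (-1/7 + W - G*W**2/7)/(-28 + G + 2*W) (d(W, G) = -2 + (-((W*W)*G + 1)/7 + W)/(-28 + ((W + G) + W)) = -2 + (-(W**2*G + 1)/7 + W)/(-28 + ((G + W) + W)) = -2 + (-(G*W**2 + 1)/7 + W)/(-28 + (G + 2*W)) = -2 + (-(1 + G*W**2)/7 + W)/(-28 + G + 2*W) = -2 + ((-1/7 - G*W**2/7) + W)/(-28 + G + 2*W) = -2 + (-1/7 + W - G*W**2/7)/(-28 + G + 2*W))
1/d(93, -48) = 1/((391 - 21*93 - 14*(-48) - 1*(-48)*93**2)/(7*(-28 - 48 + 2*93))) = 1/((391 - 1953 + 672 - 1*(-48)*8649)/(7*(-28 - 48 + 186))) = 1/((1/7)*(391 - 1953 + 672 + 415152)/110) = 1/((1/7)*(1/110)*414262) = 1/(207131/385) = 385/207131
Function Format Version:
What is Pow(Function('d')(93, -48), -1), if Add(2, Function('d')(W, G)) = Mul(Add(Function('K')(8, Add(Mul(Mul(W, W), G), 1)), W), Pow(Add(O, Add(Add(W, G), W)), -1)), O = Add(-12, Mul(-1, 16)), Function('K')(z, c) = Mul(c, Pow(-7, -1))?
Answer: Rational(385, 207131) ≈ 0.0018587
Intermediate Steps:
Function('K')(z, c) = Mul(Rational(-1, 7), c) (Function('K')(z, c) = Mul(c, Rational(-1, 7)) = Mul(Rational(-1, 7), c))
O = -28 (O = Add(-12, -16) = -28)
Function('d')(W, G) = Add(-2, Mul(Pow(Add(-28, G, Mul(2, W)), -1), Add(Rational(-1, 7), W, Mul(Rational(-1, 7), G, Pow(W, 2))))) (Function('d')(W, G) = Add(-2, Mul(Add(Mul(Rational(-1, 7), Add(Mul(Mul(W, W), G), 1)), W), Pow(Add(-28, Add(Add(W, G), W)), -1))) = Add(-2, Mul(Add(Mul(Rational(-1, 7), Add(Mul(Pow(W, 2), G), 1)), W), Pow(Add(-28, Add(Add(G, W), W)), -1))) = Add(-2, Mul(Add(Mul(Rational(-1, 7), Add(Mul(G, Pow(W, 2)), 1)), W), Pow(Add(-28, Add(G, Mul(2, W))), -1))) = Add(-2, Mul(Add(Mul(Rational(-1, 7), Add(1, Mul(G, Pow(W, 2)))), W), Pow(Add(-28, G, Mul(2, W)), -1))) = Add(-2, Mul(Add(Add(Rational(-1, 7), Mul(Rational(-1, 7), G, Pow(W, 2))), W), Pow(Add(-28, G, Mul(2, W)), -1))) = Add(-2, Mul(Add(Rational(-1, 7), W, Mul(Rational(-1, 7), G, Pow(W, 2))), Pow(Add(-28, G, Mul(2, W)), -1))) = Add(-2, Mul(Pow(Add(-28, G, Mul(2, W)), -1), Add(Rational(-1, 7), W, Mul(Rational(-1, 7), G, Pow(W, 2))))))
Pow(Function('d')(93, -48), -1) = Pow(Mul(Rational(1, 7), Pow(Add(-28, -48, Mul(2, 93)), -1), Add(391, Mul(-21, 93), Mul(-14, -48), Mul(-1, -48, Pow(93, 2)))), -1) = Pow(Mul(Rational(1, 7), Pow(Add(-28, -48, 186), -1), Add(391, -1953, 672, Mul(-1, -48, 8649))), -1) = Pow(Mul(Rational(1, 7), Pow(110, -1), Add(391, -1953, 672, 415152)), -1) = Pow(Mul(Rational(1, 7), Rational(1, 110), 414262), -1) = Pow(Rational(207131, 385), -1) = Rational(385, 207131)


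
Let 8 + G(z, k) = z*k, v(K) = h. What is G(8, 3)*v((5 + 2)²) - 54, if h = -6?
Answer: -150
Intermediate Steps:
v(K) = -6
G(z, k) = -8 + k*z (G(z, k) = -8 + z*k = -8 + k*z)
G(8, 3)*v((5 + 2)²) - 54 = (-8 + 3*8)*(-6) - 54 = (-8 + 24)*(-6) - 54 = 16*(-6) - 54 = -96 - 54 = -150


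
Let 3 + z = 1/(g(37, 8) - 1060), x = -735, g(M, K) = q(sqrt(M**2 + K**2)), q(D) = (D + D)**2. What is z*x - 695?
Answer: 7053985/4672 ≈ 1509.8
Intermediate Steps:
q(D) = 4*D**2 (q(D) = (2*D)**2 = 4*D**2)
g(M, K) = 4*K**2 + 4*M**2 (g(M, K) = 4*(sqrt(M**2 + K**2))**2 = 4*(sqrt(K**2 + M**2))**2 = 4*(K**2 + M**2) = 4*K**2 + 4*M**2)
z = -14015/4672 (z = -3 + 1/((4*8**2 + 4*37**2) - 1060) = -3 + 1/((4*64 + 4*1369) - 1060) = -3 + 1/((256 + 5476) - 1060) = -3 + 1/(5732 - 1060) = -3 + 1/4672 = -14015/4672 ≈ -2.9998)
z*x - 695 = -14015/4672*(-735) - 695 = 10301025/4672 - 695 = 7053985/4672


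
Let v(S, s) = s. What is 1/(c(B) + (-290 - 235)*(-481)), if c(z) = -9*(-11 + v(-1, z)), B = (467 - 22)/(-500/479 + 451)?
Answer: 71843/18148626567 ≈ 3.9586e-6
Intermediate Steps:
B = 213155/215529 (B = 445/(-500*1/479 + 451) = 445/(-500/479 + 451) = 445/(215529/479) = 445*(479/215529) = 213155/215529 ≈ 0.98899)
c(z) = 99 - 9*z (c(z) = -9*(-11 + z) = 99 - 9*z)
1/(c(B) + (-290 - 235)*(-481)) = 1/((99 - 9*213155/215529) + (-290 - 235)*(-481)) = 1/((99 - 639465/71843) - 525*(-481)) = 1/(6472992/71843 + 252525) = 1/(18148626567/71843) = 71843/18148626567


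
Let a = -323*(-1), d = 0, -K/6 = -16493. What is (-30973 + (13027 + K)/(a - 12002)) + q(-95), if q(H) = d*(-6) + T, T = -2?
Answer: -361869010/11679 ≈ -30985.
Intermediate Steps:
K = 98958 (K = -6*(-16493) = 98958)
a = 323
q(H) = -2 (q(H) = 0*(-6) - 2 = 0 - 2 = -2)
(-30973 + (13027 + K)/(a - 12002)) + q(-95) = (-30973 + (13027 + 98958)/(323 - 12002)) - 2 = (-30973 + 111985/(-11679)) - 2 = (-30973 + 111985*(-1/11679)) - 2 = (-30973 - 111985/11679) - 2 = -361845652/11679 - 2 = -361869010/11679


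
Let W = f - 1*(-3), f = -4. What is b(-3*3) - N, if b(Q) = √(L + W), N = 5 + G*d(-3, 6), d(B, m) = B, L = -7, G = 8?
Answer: 19 + 2*I*√2 ≈ 19.0 + 2.8284*I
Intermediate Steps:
W = -1 (W = -4 - 1*(-3) = -4 + 3 = -1)
N = -19 (N = 5 + 8*(-3) = 5 - 24 = -19)
b(Q) = 2*I*√2 (b(Q) = √(-7 - 1) = √(-8) = 2*I*√2)
b(-3*3) - N = 2*I*√2 - 1*(-19) = 2*I*√2 + 19 = 19 + 2*I*√2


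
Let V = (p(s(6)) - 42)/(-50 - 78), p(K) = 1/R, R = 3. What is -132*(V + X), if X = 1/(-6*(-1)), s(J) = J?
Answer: -2079/32 ≈ -64.969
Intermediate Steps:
p(K) = ⅓ (p(K) = 1/3 = ⅓)
X = ⅙ (X = 1/6 = ⅙ ≈ 0.16667)
V = 125/384 (V = (⅓ - 42)/(-50 - 78) = -125/3/(-128) = -125/3*(-1/128) = 125/384 ≈ 0.32552)
-132*(V + X) = -132*(125/384 + ⅙) = -132*63/128 = -2079/32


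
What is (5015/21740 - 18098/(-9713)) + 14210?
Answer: 600206914283/42232124 ≈ 14212.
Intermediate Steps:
(5015/21740 - 18098/(-9713)) + 14210 = (5015*(1/21740) - 18098*(-1/9713)) + 14210 = (1003/4348 + 18098/9713) + 14210 = 88432243/42232124 + 14210 = 600206914283/42232124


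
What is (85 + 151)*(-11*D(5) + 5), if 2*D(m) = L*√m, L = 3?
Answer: 1180 - 3894*√5 ≈ -7527.3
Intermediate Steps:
D(m) = 3*√m/2 (D(m) = (3*√m)/2 = 3*√m/2)
(85 + 151)*(-11*D(5) + 5) = (85 + 151)*(-33*√5/2 + 5) = 236*(-33*√5/2 + 5) = 236*(5 - 33*√5/2) = 1180 - 3894*√5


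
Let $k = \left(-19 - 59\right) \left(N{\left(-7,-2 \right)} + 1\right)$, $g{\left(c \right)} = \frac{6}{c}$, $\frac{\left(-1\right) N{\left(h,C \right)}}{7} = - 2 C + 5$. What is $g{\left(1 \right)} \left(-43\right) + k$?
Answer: $4578$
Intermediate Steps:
$N{\left(h,C \right)} = -35 + 14 C$ ($N{\left(h,C \right)} = - 7 \left(- 2 C + 5\right) = - 7 \left(5 - 2 C\right) = -35 + 14 C$)
$k = 4836$ ($k = \left(-19 - 59\right) \left(\left(-35 + 14 \left(-2\right)\right) + 1\right) = - 78 \left(\left(-35 - 28\right) + 1\right) = - 78 \left(-63 + 1\right) = \left(-78\right) \left(-62\right) = 4836$)
$g{\left(1 \right)} \left(-43\right) + k = \frac{6}{1} \left(-43\right) + 4836 = 6 \cdot 1 \left(-43\right) + 4836 = 6 \left(-43\right) + 4836 = -258 + 4836 = 4578$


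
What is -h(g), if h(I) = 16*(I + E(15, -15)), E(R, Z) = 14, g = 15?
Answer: -464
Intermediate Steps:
h(I) = 224 + 16*I (h(I) = 16*(I + 14) = 16*(14 + I) = 224 + 16*I)
-h(g) = -(224 + 16*15) = -(224 + 240) = -1*464 = -464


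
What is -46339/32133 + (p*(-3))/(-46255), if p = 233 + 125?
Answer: -2108899603/1486311915 ≈ -1.4189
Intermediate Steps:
p = 358
-46339/32133 + (p*(-3))/(-46255) = -46339/32133 + (358*(-3))/(-46255) = -46339*1/32133 - 1074*(-1/46255) = -46339/32133 + 1074/46255 = -2108899603/1486311915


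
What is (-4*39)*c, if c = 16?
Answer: -2496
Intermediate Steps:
(-4*39)*c = -4*39*16 = -156*16 = -2496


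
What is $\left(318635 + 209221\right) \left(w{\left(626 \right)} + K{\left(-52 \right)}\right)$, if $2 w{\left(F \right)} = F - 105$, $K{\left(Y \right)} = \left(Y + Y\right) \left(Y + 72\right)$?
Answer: $-960433992$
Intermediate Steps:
$K{\left(Y \right)} = 2 Y \left(72 + Y\right)$
$w{\left(F \right)} = - \frac{105}{2} + \frac{F}{2}$ ($w{\left(F \right)} = \frac{F - 105}{2} = \frac{-105 + F}{2} = - \frac{105}{2} + \frac{F}{2}$)
$\left(318635 + 209221\right) \left(w{\left(626 \right)} + K{\left(-52 \right)}\right) = \left(318635 + 209221\right) \left(\left(- \frac{105}{2} + \frac{1}{2} \cdot 626\right) + 2 \left(-52\right) \left(72 - 52\right)\right) = 527856 \left(\left(- \frac{105}{2} + 313\right) + 2 \left(-52\right) 20\right) = 527856 \left(\frac{521}{2} - 2080\right) = 527856 \left(- \frac{3639}{2}\right) = -960433992$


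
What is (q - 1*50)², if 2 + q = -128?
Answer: 32400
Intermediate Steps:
q = -130 (q = -2 - 128 = -130)
(q - 1*50)² = (-130 - 1*50)² = (-130 - 50)² = (-180)² = 32400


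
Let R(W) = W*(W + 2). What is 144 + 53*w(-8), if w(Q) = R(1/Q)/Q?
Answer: 74523/512 ≈ 145.55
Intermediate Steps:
R(W) = W*(2 + W)
w(Q) = (2 + 1/Q)/Q² (w(Q) = ((2 + 1/Q)/Q)/Q = (2 + 1/Q)/Q²)
144 + 53*w(-8) = 144 + 53*((1 + 2*(-8))/(-8)³) = 144 + 53*(-(1 - 16)/512) = 144 + 53*(-1/512*(-15)) = 144 + 53*(15/512) = 144 + 795/512 = 74523/512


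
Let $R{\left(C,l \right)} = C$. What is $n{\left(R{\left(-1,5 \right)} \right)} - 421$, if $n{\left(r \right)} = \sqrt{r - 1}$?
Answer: $-421 + i \sqrt{2} \approx -421.0 + 1.4142 i$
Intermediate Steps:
$n{\left(r \right)} = \sqrt{-1 + r}$
$n{\left(R{\left(-1,5 \right)} \right)} - 421 = \sqrt{-1 - 1} - 421 = \sqrt{-2} - 421 = i \sqrt{2} - 421 = -421 + i \sqrt{2}$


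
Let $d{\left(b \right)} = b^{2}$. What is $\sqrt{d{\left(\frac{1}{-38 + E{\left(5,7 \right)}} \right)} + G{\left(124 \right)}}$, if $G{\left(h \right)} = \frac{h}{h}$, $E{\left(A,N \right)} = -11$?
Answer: $\frac{\sqrt{2402}}{49} \approx 1.0002$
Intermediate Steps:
$G{\left(h \right)} = 1$
$\sqrt{d{\left(\frac{1}{-38 + E{\left(5,7 \right)}} \right)} + G{\left(124 \right)}} = \sqrt{\left(\frac{1}{-38 - 11}\right)^{2} + 1} = \sqrt{\left(\frac{1}{-49}\right)^{2} + 1} = \sqrt{\left(- \frac{1}{49}\right)^{2} + 1} = \sqrt{\frac{1}{2401} + 1} = \sqrt{\frac{2402}{2401}} = \frac{\sqrt{2402}}{49}$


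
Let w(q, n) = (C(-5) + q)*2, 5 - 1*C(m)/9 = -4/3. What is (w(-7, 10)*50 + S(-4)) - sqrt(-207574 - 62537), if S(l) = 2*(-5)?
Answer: 4990 - I*sqrt(270111) ≈ 4990.0 - 519.72*I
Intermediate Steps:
C(m) = 57 (C(m) = 45 - (-36)/3 = 45 - 9*(-4/3) = 45 + 12 = 57)
S(l) = -10
w(q, n) = 114 + 2*q (w(q, n) = (57 + q)*2 = 114 + 2*q)
(w(-7, 10)*50 + S(-4)) - sqrt(-207574 - 62537) = ((114 + 2*(-7))*50 - 10) - sqrt(-207574 - 62537) = ((114 - 14)*50 - 10) - sqrt(-270111) = (100*50 - 10) - I*sqrt(270111) = (5000 - 10) - I*sqrt(270111) = 4990 - I*sqrt(270111)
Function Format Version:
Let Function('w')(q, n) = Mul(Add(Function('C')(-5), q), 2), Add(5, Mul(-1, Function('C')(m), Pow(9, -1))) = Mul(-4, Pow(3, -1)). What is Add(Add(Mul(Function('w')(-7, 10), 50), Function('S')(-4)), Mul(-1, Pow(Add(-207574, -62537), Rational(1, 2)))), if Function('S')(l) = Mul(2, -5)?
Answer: Add(4990, Mul(-1, I, Pow(270111, Rational(1, 2)))) ≈ Add(4990.0, Mul(-519.72, I))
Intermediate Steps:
Function('C')(m) = 57 (Function('C')(m) = Add(45, Mul(-9, Mul(-4, Pow(3, -1)))) = Add(45, Mul(-9, Mul(-4, Rational(1, 3)))) = Add(45, Mul(-9, Rational(-4, 3))) = Add(45, 12) = 57)
Function('S')(l) = -10
Function('w')(q, n) = Add(114, Mul(2, q)) (Function('w')(q, n) = Mul(Add(57, q), 2) = Add(114, Mul(2, q)))
Add(Add(Mul(Function('w')(-7, 10), 50), Function('S')(-4)), Mul(-1, Pow(Add(-207574, -62537), Rational(1, 2)))) = Add(Add(Mul(Add(114, Mul(2, -7)), 50), -10), Mul(-1, Pow(Add(-207574, -62537), Rational(1, 2)))) = Add(Add(Mul(Add(114, -14), 50), -10), Mul(-1, Pow(-270111, Rational(1, 2)))) = Add(Add(Mul(100, 50), -10), Mul(-1, Mul(I, Pow(270111, Rational(1, 2))))) = Add(Add(5000, -10), Mul(-1, I, Pow(270111, Rational(1, 2)))) = Add(4990, Mul(-1, I, Pow(270111, Rational(1, 2))))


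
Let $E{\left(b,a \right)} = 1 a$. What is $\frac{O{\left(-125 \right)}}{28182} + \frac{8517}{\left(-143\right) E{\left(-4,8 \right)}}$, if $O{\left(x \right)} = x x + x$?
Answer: $- \frac{10104277}{1465464} \approx -6.8949$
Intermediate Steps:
$E{\left(b,a \right)} = a$
$O{\left(x \right)} = x + x^{2}$ ($O{\left(x \right)} = x^{2} + x = x + x^{2}$)
$\frac{O{\left(-125 \right)}}{28182} + \frac{8517}{\left(-143\right) E{\left(-4,8 \right)}} = \frac{\left(-125\right) \left(1 - 125\right)}{28182} + \frac{8517}{\left(-143\right) 8} = \left(-125\right) \left(-124\right) \frac{1}{28182} + \frac{8517}{-1144} = 15500 \cdot \frac{1}{28182} + 8517 \left(- \frac{1}{1144}\right) = \frac{7750}{14091} - \frac{8517}{1144} = - \frac{10104277}{1465464}$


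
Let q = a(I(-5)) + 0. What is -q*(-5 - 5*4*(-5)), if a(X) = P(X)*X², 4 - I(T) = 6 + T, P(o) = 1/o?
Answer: -285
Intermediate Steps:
I(T) = -2 - T (I(T) = 4 - (6 + T) = 4 + (-6 - T) = -2 - T)
a(X) = X (a(X) = X²/X = X)
q = 3 (q = (-2 - 1*(-5)) + 0 = (-2 + 5) + 0 = 3 + 0 = 3)
-q*(-5 - 5*4*(-5)) = -3*(-5 - 5*4*(-5)) = -3*(-5 - 20*(-5)) = -3*(-5 + 100) = -3*95 = -1*285 = -285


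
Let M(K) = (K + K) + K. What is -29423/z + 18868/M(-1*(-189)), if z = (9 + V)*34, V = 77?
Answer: 38487191/1657908 ≈ 23.214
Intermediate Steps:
M(K) = 3*K (M(K) = 2*K + K = 3*K)
z = 2924 (z = (9 + 77)*34 = 86*34 = 2924)
-29423/z + 18868/M(-1*(-189)) = -29423/2924 + 18868/((3*(-1*(-189)))) = -29423*1/2924 + 18868/((3*189)) = -29423/2924 + 18868/567 = 38487191/1657908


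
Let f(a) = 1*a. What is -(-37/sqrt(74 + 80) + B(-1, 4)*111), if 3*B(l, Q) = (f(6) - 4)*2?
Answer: -148 + 37*sqrt(154)/154 ≈ -145.02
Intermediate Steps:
f(a) = a
B(l, Q) = 4/3 (B(l, Q) = ((6 - 4)*2)/3 = (2*2)/3 = (1/3)*4 = 4/3)
-(-37/sqrt(74 + 80) + B(-1, 4)*111) = -(-37/sqrt(74 + 80) + (4/3)*111) = -(-37*sqrt(154)/154 + 148) = -(148 - 37*sqrt(154)/154) = -148 + 37*sqrt(154)/154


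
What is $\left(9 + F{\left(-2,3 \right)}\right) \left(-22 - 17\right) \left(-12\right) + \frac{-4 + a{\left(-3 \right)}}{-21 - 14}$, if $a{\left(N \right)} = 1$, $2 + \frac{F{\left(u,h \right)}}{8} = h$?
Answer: $\frac{278463}{35} \approx 7956.1$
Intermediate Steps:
$F{\left(u,h \right)} = -16 + 8 h$
$\left(9 + F{\left(-2,3 \right)}\right) \left(-22 - 17\right) \left(-12\right) + \frac{-4 + a{\left(-3 \right)}}{-21 - 14} = \left(9 + \left(-16 + 8 \cdot 3\right)\right) \left(-22 - 17\right) \left(-12\right) + \frac{-4 + 1}{-21 - 14} = \left(9 + \left(-16 + 24\right)\right) \left(-39\right) \left(-12\right) - \frac{3}{-35} = \left(9 + 8\right) \left(-39\right) \left(-12\right) - - \frac{3}{35} = 17 \left(-39\right) \left(-12\right) + \frac{3}{35} = \left(-663\right) \left(-12\right) + \frac{3}{35} = 7956 + \frac{3}{35} = \frac{278463}{35}$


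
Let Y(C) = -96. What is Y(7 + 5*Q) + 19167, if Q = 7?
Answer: 19071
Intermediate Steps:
Y(7 + 5*Q) + 19167 = -96 + 19167 = 19071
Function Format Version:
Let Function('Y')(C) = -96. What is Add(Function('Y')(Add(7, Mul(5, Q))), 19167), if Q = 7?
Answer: 19071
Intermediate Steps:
Add(Function('Y')(Add(7, Mul(5, Q))), 19167) = Add(-96, 19167) = 19071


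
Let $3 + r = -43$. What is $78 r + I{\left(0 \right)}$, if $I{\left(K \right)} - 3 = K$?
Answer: $-3585$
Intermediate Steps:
$r = -46$ ($r = -3 - 43 = -46$)
$I{\left(K \right)} = 3 + K$
$78 r + I{\left(0 \right)} = 78 \left(-46\right) + \left(3 + 0\right) = -3588 + 3 = -3585$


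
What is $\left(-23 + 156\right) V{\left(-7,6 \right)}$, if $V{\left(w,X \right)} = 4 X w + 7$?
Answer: $-21413$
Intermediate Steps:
$V{\left(w,X \right)} = 7 + 4 X w$ ($V{\left(w,X \right)} = 4 X w + 7 = 7 + 4 X w$)
$\left(-23 + 156\right) V{\left(-7,6 \right)} = \left(-23 + 156\right) \left(7 + 4 \cdot 6 \left(-7\right)\right) = 133 \left(7 - 168\right) = 133 \left(-161\right) = -21413$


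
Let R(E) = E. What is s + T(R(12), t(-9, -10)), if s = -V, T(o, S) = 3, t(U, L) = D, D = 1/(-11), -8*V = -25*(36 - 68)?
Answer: 103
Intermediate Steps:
V = -100 (V = -(-25)*(36 - 68)/8 = -(-25)*(-32)/8 = -⅛*800 = -100)
D = -1/11 ≈ -0.090909
t(U, L) = -1/11
s = 100 (s = -1*(-100) = 100)
s + T(R(12), t(-9, -10)) = 100 + 3 = 103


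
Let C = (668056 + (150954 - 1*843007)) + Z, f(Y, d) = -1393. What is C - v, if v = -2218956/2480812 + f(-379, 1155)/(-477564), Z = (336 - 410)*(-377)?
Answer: 1155688085477309/296186625492 ≈ 3901.9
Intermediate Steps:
Z = 27898 (Z = -74*(-377) = 27898)
v = -264059433017/296186625492 (v = -2218956/2480812 - 1393/(-477564) = -2218956*1/2480812 - 1393*(-1/477564) = -554739/620203 + 1393/477564 = -264059433017/296186625492 ≈ -0.89153)
C = 3901 (C = (668056 + (150954 - 1*843007)) + 27898 = (668056 + (150954 - 843007)) + 27898 = (668056 - 692053) + 27898 = -23997 + 27898 = 3901)
C - v = 3901 - 1*(-264059433017/296186625492) = 3901 + 264059433017/296186625492 = 1155688085477309/296186625492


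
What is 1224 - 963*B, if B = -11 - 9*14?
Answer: 133155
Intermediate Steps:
B = -137 (B = -11 - 126 = -137)
1224 - 963*B = 1224 - 963*(-137) = 1224 + 131931 = 133155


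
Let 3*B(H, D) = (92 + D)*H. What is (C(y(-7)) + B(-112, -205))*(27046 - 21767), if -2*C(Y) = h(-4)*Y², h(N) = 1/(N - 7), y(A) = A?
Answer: 1470618541/66 ≈ 2.2282e+7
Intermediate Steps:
h(N) = 1/(-7 + N)
C(Y) = Y²/22 (C(Y) = -Y²/(2*(-7 - 4)) = -Y²/(2*(-11)) = -(-1)*Y²/22 = Y²/22)
B(H, D) = H*(92 + D)/3 (B(H, D) = ((92 + D)*H)/3 = (H*(92 + D))/3 = H*(92 + D)/3)
(C(y(-7)) + B(-112, -205))*(27046 - 21767) = ((1/22)*(-7)² + (⅓)*(-112)*(92 - 205))*(27046 - 21767) = ((1/22)*49 + (⅓)*(-112)*(-113))*5279 = (49/22 + 12656/3)*5279 = (278579/66)*5279 = 1470618541/66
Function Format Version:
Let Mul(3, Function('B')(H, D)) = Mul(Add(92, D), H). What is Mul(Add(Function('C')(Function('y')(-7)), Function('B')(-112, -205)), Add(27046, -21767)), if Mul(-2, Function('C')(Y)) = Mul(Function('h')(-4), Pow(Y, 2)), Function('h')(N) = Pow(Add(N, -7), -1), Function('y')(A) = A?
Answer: Rational(1470618541, 66) ≈ 2.2282e+7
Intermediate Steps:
Function('h')(N) = Pow(Add(-7, N), -1)
Function('C')(Y) = Mul(Rational(1, 22), Pow(Y, 2)) (Function('C')(Y) = Mul(Rational(-1, 2), Mul(Pow(Add(-7, -4), -1), Pow(Y, 2))) = Mul(Rational(-1, 2), Mul(Pow(-11, -1), Pow(Y, 2))) = Mul(Rational(-1, 2), Mul(Rational(-1, 11), Pow(Y, 2))) = Mul(Rational(1, 22), Pow(Y, 2)))
Function('B')(H, D) = Mul(Rational(1, 3), H, Add(92, D)) (Function('B')(H, D) = Mul(Rational(1, 3), Mul(Add(92, D), H)) = Mul(Rational(1, 3), Mul(H, Add(92, D))) = Mul(Rational(1, 3), H, Add(92, D)))
Mul(Add(Function('C')(Function('y')(-7)), Function('B')(-112, -205)), Add(27046, -21767)) = Mul(Add(Mul(Rational(1, 22), Pow(-7, 2)), Mul(Rational(1, 3), -112, Add(92, -205))), Add(27046, -21767)) = Mul(Add(Mul(Rational(1, 22), 49), Mul(Rational(1, 3), -112, -113)), 5279) = Mul(Add(Rational(49, 22), Rational(12656, 3)), 5279) = Mul(Rational(278579, 66), 5279) = Rational(1470618541, 66)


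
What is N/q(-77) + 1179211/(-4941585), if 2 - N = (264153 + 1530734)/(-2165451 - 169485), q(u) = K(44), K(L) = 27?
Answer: -428233976923/3146804921880 ≈ -0.13609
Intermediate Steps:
q(u) = 27
N = 6464759/2334936 (N = 2 - (264153 + 1530734)/(-2165451 - 169485) = 2 - 1794887/(-2334936) = 2 - 1794887*(-1)/2334936 = 2 - 1*(-1794887/2334936) = 2 + 1794887/2334936 = 6464759/2334936 ≈ 2.7687)
N/q(-77) + 1179211/(-4941585) = (6464759/2334936)/27 + 1179211/(-4941585) = (6464759/2334936)*(1/27) + 1179211*(-1/4941585) = 6464759/63043272 - 107201/449235 = -428233976923/3146804921880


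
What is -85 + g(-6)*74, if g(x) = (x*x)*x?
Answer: -16069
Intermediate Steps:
g(x) = x³ (g(x) = x²*x = x³)
-85 + g(-6)*74 = -85 + (-6)³*74 = -85 - 216*74 = -85 - 15984 = -16069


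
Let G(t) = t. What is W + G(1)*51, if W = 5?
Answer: 56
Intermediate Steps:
W + G(1)*51 = 5 + 1*51 = 5 + 51 = 56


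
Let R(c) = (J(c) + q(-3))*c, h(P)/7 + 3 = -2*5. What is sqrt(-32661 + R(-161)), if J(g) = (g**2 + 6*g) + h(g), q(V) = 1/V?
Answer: I*sqrt(36321402)/3 ≈ 2008.9*I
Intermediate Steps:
h(P) = -91 (h(P) = -21 + 7*(-2*5) = -21 + 7*(-10) = -21 - 70 = -91)
J(g) = -91 + g**2 + 6*g (J(g) = (g**2 + 6*g) - 91 = -91 + g**2 + 6*g)
R(c) = c*(-274/3 + c**2 + 6*c) (R(c) = ((-91 + c**2 + 6*c) + 1/(-3))*c = ((-91 + c**2 + 6*c) - 1/3)*c = (-274/3 + c**2 + 6*c)*c = c*(-274/3 + c**2 + 6*c))
sqrt(-32661 + R(-161)) = sqrt(-32661 + (1/3)*(-161)*(-274 + 3*(-161)**2 + 18*(-161))) = sqrt(-32661 + (1/3)*(-161)*(-274 + 3*25921 - 2898)) = sqrt(-32661 + (1/3)*(-161)*(-274 + 77763 - 2898)) = sqrt(-32661 + (1/3)*(-161)*74591) = sqrt(-32661 - 12009151/3) = sqrt(-12107134/3) = I*sqrt(36321402)/3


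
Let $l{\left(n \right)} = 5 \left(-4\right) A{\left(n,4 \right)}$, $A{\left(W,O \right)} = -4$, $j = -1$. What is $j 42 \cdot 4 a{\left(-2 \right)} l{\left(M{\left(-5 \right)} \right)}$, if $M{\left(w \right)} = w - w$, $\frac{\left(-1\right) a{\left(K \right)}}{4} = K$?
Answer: $-107520$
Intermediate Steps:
$a{\left(K \right)} = - 4 K$
$M{\left(w \right)} = 0$
$l{\left(n \right)} = 80$ ($l{\left(n \right)} = 5 \left(-4\right) \left(-4\right) = \left(-20\right) \left(-4\right) = 80$)
$j 42 \cdot 4 a{\left(-2 \right)} l{\left(M{\left(-5 \right)} \right)} = \left(-1\right) 42 \cdot 4 \left(\left(-4\right) \left(-2\right)\right) 80 = - 42 \cdot 4 \cdot 8 \cdot 80 = - 42 \cdot 32 \cdot 80 = \left(-42\right) 2560 = -107520$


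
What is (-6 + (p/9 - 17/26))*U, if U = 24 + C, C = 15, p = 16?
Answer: -1141/6 ≈ -190.17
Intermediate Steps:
U = 39 (U = 24 + 15 = 39)
(-6 + (p/9 - 17/26))*U = (-6 + (16/9 - 17/26))*39 = (-6 + 263/234)*39 = -1141/234*39 = -1141/6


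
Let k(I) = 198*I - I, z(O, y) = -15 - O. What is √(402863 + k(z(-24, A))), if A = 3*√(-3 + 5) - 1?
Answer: 2*√101159 ≈ 636.11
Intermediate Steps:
A = -1 + 3*√2 (A = 3*√2 - 1 = -1 + 3*√2 ≈ 3.2426)
k(I) = 197*I
√(402863 + k(z(-24, A))) = √(402863 + 197*(-15 - 1*(-24))) = √(402863 + 197*(-15 + 24)) = √(402863 + 197*9) = √(402863 + 1773) = √404636 = 2*√101159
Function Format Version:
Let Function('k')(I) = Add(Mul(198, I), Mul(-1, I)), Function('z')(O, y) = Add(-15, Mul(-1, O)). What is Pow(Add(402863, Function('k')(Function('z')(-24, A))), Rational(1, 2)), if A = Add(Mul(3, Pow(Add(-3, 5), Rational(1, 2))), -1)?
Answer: Mul(2, Pow(101159, Rational(1, 2))) ≈ 636.11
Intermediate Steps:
A = Add(-1, Mul(3, Pow(2, Rational(1, 2)))) (A = Add(Mul(3, Pow(2, Rational(1, 2))), -1) = Add(-1, Mul(3, Pow(2, Rational(1, 2)))) ≈ 3.2426)
Function('k')(I) = Mul(197, I)
Pow(Add(402863, Function('k')(Function('z')(-24, A))), Rational(1, 2)) = Pow(Add(402863, Mul(197, Add(-15, Mul(-1, -24)))), Rational(1, 2)) = Pow(Add(402863, Mul(197, Add(-15, 24))), Rational(1, 2)) = Pow(Add(402863, Mul(197, 9)), Rational(1, 2)) = Pow(Add(402863, 1773), Rational(1, 2)) = Pow(404636, Rational(1, 2)) = Mul(2, Pow(101159, Rational(1, 2)))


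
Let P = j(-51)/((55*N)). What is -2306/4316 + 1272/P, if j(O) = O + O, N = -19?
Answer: 478063719/36686 ≈ 13031.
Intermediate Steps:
j(O) = 2*O
P = 102/1045 (P = (2*(-51))/((55*(-19))) = -102/(-1045) = -102*(-1/1045) = 102/1045 ≈ 0.097608)
-2306/4316 + 1272/P = -2306/4316 + 1272/(102/1045) = -2306*1/4316 + 1272*(1045/102) = -1153/2158 + 221540/17 = 478063719/36686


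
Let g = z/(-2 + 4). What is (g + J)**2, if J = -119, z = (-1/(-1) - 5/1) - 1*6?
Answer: 15376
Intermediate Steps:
z = -10 (z = (-1*(-1) - 5*1) - 6 = (1 - 5) - 6 = -4 - 6 = -10)
g = -5 (g = -10/(-2 + 4) = -10/2 = (1/2)*(-10) = -5)
(g + J)**2 = (-5 - 119)**2 = (-124)**2 = 15376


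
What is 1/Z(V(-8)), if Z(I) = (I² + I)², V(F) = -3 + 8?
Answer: 1/900 ≈ 0.0011111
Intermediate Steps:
V(F) = 5
Z(I) = (I + I²)²
1/Z(V(-8)) = 1/(5²*(1 + 5)²) = 1/(25*6²) = 1/(25*36) = 1/900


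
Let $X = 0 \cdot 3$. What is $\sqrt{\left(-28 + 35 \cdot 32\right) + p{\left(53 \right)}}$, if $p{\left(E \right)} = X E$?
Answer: $2 \sqrt{273} \approx 33.045$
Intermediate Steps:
$X = 0$
$p{\left(E \right)} = 0$ ($p{\left(E \right)} = 0 E = 0$)
$\sqrt{\left(-28 + 35 \cdot 32\right) + p{\left(53 \right)}} = \sqrt{\left(-28 + 35 \cdot 32\right) + 0} = \sqrt{\left(-28 + 1120\right) + 0} = \sqrt{1092 + 0} = \sqrt{1092} = 2 \sqrt{273}$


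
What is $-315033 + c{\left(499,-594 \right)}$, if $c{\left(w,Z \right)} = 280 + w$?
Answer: $-314254$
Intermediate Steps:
$-315033 + c{\left(499,-594 \right)} = -315033 + \left(280 + 499\right) = -315033 + 779 = -314254$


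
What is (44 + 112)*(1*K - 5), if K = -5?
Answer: -1560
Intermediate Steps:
(44 + 112)*(1*K - 5) = (44 + 112)*(1*(-5) - 5) = 156*(-5 - 5) = 156*(-10) = -1560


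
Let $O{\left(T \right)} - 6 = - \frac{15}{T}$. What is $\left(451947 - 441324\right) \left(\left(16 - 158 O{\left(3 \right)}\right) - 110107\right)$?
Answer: $-1171175127$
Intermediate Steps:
$O{\left(T \right)} = 6 - \frac{15}{T}$
$\left(451947 - 441324\right) \left(\left(16 - 158 O{\left(3 \right)}\right) - 110107\right) = \left(451947 - 441324\right) \left(\left(16 - 158 \left(6 - \frac{15}{3}\right)\right) - 110107\right) = 10623 \left(\left(16 - 158 \left(6 - 5\right)\right) - 110107\right) = 10623 \left(\left(16 - 158\right) - 110107\right) = 10623 \left(-142 - 110107\right) = 10623 \left(-110249\right) = -1171175127$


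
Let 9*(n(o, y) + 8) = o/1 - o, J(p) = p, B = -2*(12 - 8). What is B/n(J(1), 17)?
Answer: 1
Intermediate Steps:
B = -8 (B = -2*4 = -8)
n(o, y) = -8 (n(o, y) = -8 + (o/1 - o)/9 = -8 + (o*1 - o)/9 = -8 + (o - o)/9 = -8 + (⅑)*0 = -8 + 0 = -8)
B/n(J(1), 17) = -8/(-8) = -8*(-⅛) = 1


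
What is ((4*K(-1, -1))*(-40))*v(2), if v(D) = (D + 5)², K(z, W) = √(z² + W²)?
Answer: -7840*√2 ≈ -11087.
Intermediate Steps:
K(z, W) = √(W² + z²)
v(D) = (5 + D)²
((4*K(-1, -1))*(-40))*v(2) = ((4*√((-1)² + (-1)²))*(-40))*(5 + 2)² = ((4*√(1 + 1))*(-40))*7² = ((4*√2)*(-40))*49 = -160*√2*49 = -7840*√2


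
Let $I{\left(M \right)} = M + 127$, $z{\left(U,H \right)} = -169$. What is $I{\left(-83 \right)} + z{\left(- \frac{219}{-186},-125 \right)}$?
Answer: $-125$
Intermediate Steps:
$I{\left(M \right)} = 127 + M$
$I{\left(-83 \right)} + z{\left(- \frac{219}{-186},-125 \right)} = \left(127 - 83\right) - 169 = 44 - 169 = -125$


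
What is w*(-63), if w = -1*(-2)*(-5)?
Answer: 630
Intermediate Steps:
w = -10 (w = 2*(-5) = -10)
w*(-63) = -10*(-63) = 630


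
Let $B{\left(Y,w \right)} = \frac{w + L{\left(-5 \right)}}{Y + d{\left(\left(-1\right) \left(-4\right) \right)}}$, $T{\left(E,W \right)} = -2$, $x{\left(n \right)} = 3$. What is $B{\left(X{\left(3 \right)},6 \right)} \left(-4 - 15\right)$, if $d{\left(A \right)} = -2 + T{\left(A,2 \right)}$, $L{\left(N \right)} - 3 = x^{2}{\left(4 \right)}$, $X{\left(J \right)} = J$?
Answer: $342$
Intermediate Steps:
$L{\left(N \right)} = 12$ ($L{\left(N \right)} = 3 + 3^{2} = 3 + 9 = 12$)
$d{\left(A \right)} = -4$ ($d{\left(A \right)} = -2 - 2 = -4$)
$B{\left(Y,w \right)} = \frac{12 + w}{-4 + Y}$ ($B{\left(Y,w \right)} = \frac{w + 12}{Y - 4} = \frac{12 + w}{-4 + Y}$)
$B{\left(X{\left(3 \right)},6 \right)} \left(-4 - 15\right) = \frac{12 + 6}{-4 + 3} \left(-4 - 15\right) = \frac{1}{-1} \cdot 18 \left(-19\right) = \left(-1\right) 18 \left(-19\right) = \left(-18\right) \left(-19\right) = 342$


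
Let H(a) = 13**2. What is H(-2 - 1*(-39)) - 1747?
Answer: -1578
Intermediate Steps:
H(a) = 169
H(-2 - 1*(-39)) - 1747 = 169 - 1747 = -1578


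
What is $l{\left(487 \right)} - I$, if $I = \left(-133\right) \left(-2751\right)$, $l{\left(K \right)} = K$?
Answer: $-365396$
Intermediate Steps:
$I = 365883$
$l{\left(487 \right)} - I = 487 - 365883 = -365396$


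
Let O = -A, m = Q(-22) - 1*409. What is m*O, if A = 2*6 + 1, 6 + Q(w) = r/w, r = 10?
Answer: 59410/11 ≈ 5400.9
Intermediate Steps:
Q(w) = -6 + 10/w
A = 13 (A = 12 + 1 = 13)
m = -4570/11 (m = (-6 + 10/(-22)) - 1*409 = (-6 + 10*(-1/22)) - 409 = (-6 - 5/11) - 409 = -71/11 - 409 = -4570/11 ≈ -415.45)
O = -13 (O = -1*13 = -13)
m*O = -4570/11*(-13) = 59410/11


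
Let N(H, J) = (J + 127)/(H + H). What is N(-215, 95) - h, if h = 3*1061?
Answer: -684456/215 ≈ -3183.5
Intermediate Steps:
N(H, J) = (127 + J)/(2*H) (N(H, J) = (127 + J)/((2*H)) = (127 + J)*(1/(2*H)) = (127 + J)/(2*H))
h = 3183
N(-215, 95) - h = (½)*(127 + 95)/(-215) - 1*3183 = (½)*(-1/215)*222 - 3183 = -111/215 - 3183 = -684456/215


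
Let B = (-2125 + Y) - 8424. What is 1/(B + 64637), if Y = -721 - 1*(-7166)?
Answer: 1/60533 ≈ 1.6520e-5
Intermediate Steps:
Y = 6445 (Y = -721 + 7166 = 6445)
B = -4104 (B = (-2125 + 6445) - 8424 = 4320 - 8424 = -4104)
1/(B + 64637) = 1/(-4104 + 64637) = 1/60533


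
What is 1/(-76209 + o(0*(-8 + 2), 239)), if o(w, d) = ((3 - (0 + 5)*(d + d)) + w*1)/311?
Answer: -311/23703386 ≈ -1.3120e-5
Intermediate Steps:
o(w, d) = 3/311 - 10*d/311 + w/311 (o(w, d) = ((3 - 5*2*d) + w)*(1/311) = ((3 - 10*d) + w)*(1/311) = (3 + w - 10*d)*(1/311) = 3/311 - 10*d/311 + w/311)
1/(-76209 + o(0*(-8 + 2), 239)) = 1/(-76209 + (3/311 - 10/311*239 + (0*(-8 + 2))/311)) = 1/(-76209 + (3/311 - 2390/311 + (0*(-6))/311)) = 1/(-76209 + (3/311 - 2390/311 + (1/311)*0)) = 1/(-76209 + (3/311 - 2390/311 + 0)) = 1/(-76209 - 2387/311) = 1/(-23703386/311) = -311/23703386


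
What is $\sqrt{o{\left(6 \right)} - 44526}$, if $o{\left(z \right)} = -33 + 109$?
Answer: $5 i \sqrt{1778} \approx 210.83 i$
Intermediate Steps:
$o{\left(z \right)} = 76$
$\sqrt{o{\left(6 \right)} - 44526} = \sqrt{76 - 44526} = \sqrt{-44450} = 5 i \sqrt{1778}$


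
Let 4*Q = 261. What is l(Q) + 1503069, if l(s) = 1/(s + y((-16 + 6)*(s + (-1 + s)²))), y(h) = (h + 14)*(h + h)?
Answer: 169094054382739109/112499196233 ≈ 1.5031e+6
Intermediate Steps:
Q = 261/4 (Q = (¼)*261 = 261/4 ≈ 65.250)
y(h) = 2*h*(14 + h) (y(h) = (14 + h)*(2*h) = 2*h*(14 + h))
l(s) = 1/(s + 2*(-10*s - 10*(-1 + s)²)*(14 - 10*s - 10*(-1 + s)²)) (l(s) = 1/(s + 2*((-16 + 6)*(s + (-1 + s)²))*(14 + (-16 + 6)*(s + (-1 + s)²))) = 1/(s + 2*(-10*(s + (-1 + s)²))*(14 - 10*(s + (-1 + s)²))) = 1/(s + 2*(-10*s - 10*(-1 + s)²)*(14 + (-10*s - 10*(-1 + s)²))) = 1/(s + 2*(-10*s - 10*(-1 + s)²)*(14 - 10*s - 10*(-1 + s)²)))
l(Q) + 1503069 = 1/(261/4 - 40*(1 + (261/4)² - 1*261/4)*(2 - 5*(261/4)² + 5*(261/4))) + 1503069 = 1/(261/4 - 40*(1 + 68121/16 - 261/4)*(2 - 5*68121/16 + 1305/4)) + 1503069 = 1/(261/4 - 40*67093/16*(2 - 340605/16 + 1305/4)) + 1503069 = 1/(261/4 - 40*67093/16*(-335353/16)) + 1503069 = 1/(261/4 + 112499194145/32) + 1503069 = 1/(112499196233/32) + 1503069 = 32/112499196233 + 1503069 = 169094054382739109/112499196233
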